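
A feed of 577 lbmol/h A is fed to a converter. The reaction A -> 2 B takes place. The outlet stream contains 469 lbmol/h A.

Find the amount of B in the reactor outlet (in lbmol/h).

216 lbmol/h

For A: n = n₀ − 1ξ → 469 = 577 − 1ξ, giving ξ = 108 lbmol/h.
Outlet amounts (n = n₀ + ν ξ):
  A: 577 − 1(108) = 469
  B: 0 + 2(108) = 216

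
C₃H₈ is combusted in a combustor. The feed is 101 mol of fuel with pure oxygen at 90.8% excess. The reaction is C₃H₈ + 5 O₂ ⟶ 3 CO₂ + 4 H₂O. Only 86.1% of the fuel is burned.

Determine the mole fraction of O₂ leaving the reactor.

Stoichiometric O₂ = 5 × 101 = 505 mol; O₂ fed = 505 × 1.908 = 963.5 mol.
Fuel reacted = 0.861 × 101 → ξ = 86.96 mol.
Outlet (n = n₀ + ν ξ):
  C₃H₈: 101 − 1(86.96) = 14.04
  O₂: 963.5 − 5(86.96) = 528.7
  CO₂: 0 + 3(86.96) = 260.9
  H₂O: 0 + 4(86.96) = 347.8
Total out = 1152 mol; y_O₂ = 528.7 / 1152 = 0.4592.

0.459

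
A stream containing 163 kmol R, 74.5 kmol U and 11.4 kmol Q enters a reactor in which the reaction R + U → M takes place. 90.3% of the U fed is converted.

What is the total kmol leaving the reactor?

182 kmol

U reacted = 0.903 × 74.5 = 67.27 kmol; ν_U = −1, so ξ = 67.27/1 = 67.27 kmol.
Outlet amounts (n = n₀ + ν ξ):
  R: 163 − 1(67.27) = 95.73
  U: 74.5 − 1(67.27) = 7.227
  M: 0 + 1(67.27) = 67.27
  Q: 11.4 (inert)
Total out = 95.73 + 7.227 + 67.27 + 11.4 = 181.6 kmol.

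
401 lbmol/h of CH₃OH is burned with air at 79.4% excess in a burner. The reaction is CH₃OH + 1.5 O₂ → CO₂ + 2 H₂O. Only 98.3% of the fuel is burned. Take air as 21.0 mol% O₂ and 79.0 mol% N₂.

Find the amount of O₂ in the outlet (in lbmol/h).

Stoichiometric O₂ = 1.5 × 401 = 601.5 lbmol/h; O₂ fed = 601.5 × 1.794 = 1079 lbmol/h.
N₂ fed = 1079 × 79/21 = 4059 lbmol/h.
Fuel reacted = 0.983 × 401 → ξ = 394.2 lbmol/h.
Outlet (n = n₀ + ν ξ):
  CH₃OH: 401 − 1(394.2) = 6.817
  O₂: 1079 − 1.5(394.2) = 487.8
  N₂: 4059 (inert)
  CO₂: 0 + 1(394.2) = 394.2
  H₂O: 0 + 2(394.2) = 788.4

488 lbmol/h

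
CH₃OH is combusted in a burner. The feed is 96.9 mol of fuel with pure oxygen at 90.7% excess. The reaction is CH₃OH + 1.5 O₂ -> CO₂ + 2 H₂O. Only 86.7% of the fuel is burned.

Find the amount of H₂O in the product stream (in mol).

Stoichiometric O₂ = 1.5 × 96.9 = 145.4 mol; O₂ fed = 145.4 × 1.907 = 277.2 mol.
Fuel reacted = 0.867 × 96.9 → ξ = 84.01 mol.
Outlet (n = n₀ + ν ξ):
  CH₃OH: 96.9 − 1(84.01) = 12.89
  O₂: 277.2 − 1.5(84.01) = 151.2
  CO₂: 0 + 1(84.01) = 84.01
  H₂O: 0 + 2(84.01) = 168

168 mol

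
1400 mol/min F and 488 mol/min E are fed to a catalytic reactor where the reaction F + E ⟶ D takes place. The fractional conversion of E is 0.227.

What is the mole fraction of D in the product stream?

E reacted = 0.227 × 488 = 110.8 mol/min; ν_E = −1, so ξ = 110.8/1 = 110.8 mol/min.
Outlet amounts (n = n₀ + ν ξ):
  F: 1400 − 1(110.8) = 1289
  E: 488 − 1(110.8) = 377.2
  D: 0 + 1(110.8) = 110.8
Total out = 1777 mol/min; y_D = 110.8 / 1777 = 0.06233.

0.0623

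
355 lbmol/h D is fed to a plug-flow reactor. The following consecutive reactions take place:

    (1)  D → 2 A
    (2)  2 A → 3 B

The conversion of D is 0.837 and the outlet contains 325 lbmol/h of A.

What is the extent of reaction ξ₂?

ξ₂ = 135 lbmol/h

Conversion of D: D consumed = 1ξ₁ = 0.837 × 355 → ξ₁ = 297.1 lbmol/h.
A balance: n_A = 0 + 2ξ₁ − 2ξ₂ = 325 → ξ₂ = (2·297.1 − 325)/2 = 134.6 lbmol/h.
Outlet amounts (n = n₀ + Σ ν·ξ):
  D: 355 − 1(297.1) = 57.87
  A: 0 + 2(297.1) − 2(134.6) = 325
  B: 0 + 3(134.6) = 403.9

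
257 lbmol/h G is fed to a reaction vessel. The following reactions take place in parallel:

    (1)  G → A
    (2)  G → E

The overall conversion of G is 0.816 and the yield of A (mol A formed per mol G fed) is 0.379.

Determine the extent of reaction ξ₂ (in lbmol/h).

ξ₂ = 112 lbmol/h

Yield of A: 1ξ₁ / 257 = 0.379 → ξ₁ = 97.4 lbmol/h.
Conversion of G: 1ξ₁ + 1ξ₂ = 0.816 × 257 = 209.7 → ξ₂ = 112.3 lbmol/h.
Outlet amounts (n = n₀ + Σ ν·ξ):
  G: 257 − 1(97.4) − 1(112.3) = 47.29
  A: 0 + 1(97.4) = 97.4
  E: 0 + 1(112.3) = 112.3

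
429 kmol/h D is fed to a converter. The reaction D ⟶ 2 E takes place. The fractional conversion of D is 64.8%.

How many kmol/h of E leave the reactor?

556 kmol/h

D reacted = 0.648 × 429 = 278 kmol/h; ν_D = −1, so ξ = 278/1 = 278 kmol/h.
Outlet amounts (n = n₀ + ν ξ):
  D: 429 − 1(278) = 151
  E: 0 + 2(278) = 556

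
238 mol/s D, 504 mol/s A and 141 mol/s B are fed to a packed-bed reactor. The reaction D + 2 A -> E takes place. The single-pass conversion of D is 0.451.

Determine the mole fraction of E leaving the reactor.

D reacted = 0.451 × 238 = 107.3 mol/s; ν_D = −1, so ξ = 107.3/1 = 107.3 mol/s.
Outlet amounts (n = n₀ + ν ξ):
  D: 238 − 1(107.3) = 130.7
  A: 504 − 2(107.3) = 289.3
  E: 0 + 1(107.3) = 107.3
  B: 141 (inert)
Total out = 668.3 mol/s; y_E = 107.3 / 668.3 = 0.1606.

0.161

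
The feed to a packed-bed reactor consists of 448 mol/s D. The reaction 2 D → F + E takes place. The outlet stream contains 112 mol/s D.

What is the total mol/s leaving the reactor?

For D: n = n₀ − 2ξ → 112 = 448 − 2ξ, giving ξ = 168 mol/s.
Outlet amounts (n = n₀ + ν ξ):
  D: 448 − 2(168) = 112
  F: 0 + 1(168) = 168
  E: 0 + 1(168) = 168
Total out = 112 + 168 + 168 = 448 mol/s.

448 mol/s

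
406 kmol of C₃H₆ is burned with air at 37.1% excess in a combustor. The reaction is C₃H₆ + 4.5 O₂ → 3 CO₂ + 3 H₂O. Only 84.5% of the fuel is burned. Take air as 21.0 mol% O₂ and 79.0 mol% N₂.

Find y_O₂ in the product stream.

Stoichiometric O₂ = 4.5 × 406 = 1827 kmol; O₂ fed = 1827 × 1.371 = 2505 kmol.
N₂ fed = 2505 × 79/21 = 9423 kmol.
Fuel reacted = 0.845 × 406 → ξ = 343.1 kmol.
Outlet (n = n₀ + ν ξ):
  C₃H₆: 406 − 1(343.1) = 62.93
  O₂: 2505 − 4.5(343.1) = 961
  N₂: 9423 (inert)
  CO₂: 0 + 3(343.1) = 1029
  H₂O: 0 + 3(343.1) = 1029
Total out = 12510 kmol; y_O₂ = 961 / 12510 = 0.07685.

0.0768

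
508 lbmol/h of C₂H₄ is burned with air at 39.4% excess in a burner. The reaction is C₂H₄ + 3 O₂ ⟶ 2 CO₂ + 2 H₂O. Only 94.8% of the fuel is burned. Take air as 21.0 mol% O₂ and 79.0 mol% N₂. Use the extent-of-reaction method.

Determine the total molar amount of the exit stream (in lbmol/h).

10600 lbmol/h

Stoichiometric O₂ = 3 × 508 = 1524 lbmol/h; O₂ fed = 1524 × 1.394 = 2124 lbmol/h.
N₂ fed = 2124 × 79/21 = 7992 lbmol/h.
Fuel reacted = 0.948 × 508 → ξ = 481.6 lbmol/h.
Outlet (n = n₀ + ν ξ):
  C₂H₄: 508 − 1(481.6) = 26.42
  O₂: 2124 − 3(481.6) = 679.7
  N₂: 7992 (inert)
  CO₂: 0 + 2(481.6) = 963.2
  H₂O: 0 + 2(481.6) = 963.2
Total out = 26.42 + 679.7 + 7992 + 963.2 + 963.2 = 10620 lbmol/h.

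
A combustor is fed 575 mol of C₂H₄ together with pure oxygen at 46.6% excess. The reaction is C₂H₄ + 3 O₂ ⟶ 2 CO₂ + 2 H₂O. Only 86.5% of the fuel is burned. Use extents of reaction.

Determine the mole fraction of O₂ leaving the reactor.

0.334

Stoichiometric O₂ = 3 × 575 = 1725 mol; O₂ fed = 1725 × 1.466 = 2529 mol.
Fuel reacted = 0.865 × 575 → ξ = 497.4 mol.
Outlet (n = n₀ + ν ξ):
  C₂H₄: 575 − 1(497.4) = 77.62
  O₂: 2529 − 3(497.4) = 1037
  CO₂: 0 + 2(497.4) = 994.8
  H₂O: 0 + 2(497.4) = 994.8
Total out = 3104 mol; y_O₂ = 1037 / 3104 = 0.334.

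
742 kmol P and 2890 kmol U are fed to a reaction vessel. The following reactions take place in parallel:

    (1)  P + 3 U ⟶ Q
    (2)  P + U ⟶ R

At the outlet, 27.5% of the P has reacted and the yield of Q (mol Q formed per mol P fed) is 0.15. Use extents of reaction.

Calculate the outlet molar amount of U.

Yield of Q: 1ξ₁ / 742 = 0.15 → ξ₁ = 111.3 kmol.
Conversion of P: 1ξ₁ + 1ξ₂ = 0.275 × 742 = 204.1 → ξ₂ = 92.75 kmol.
Outlet amounts (n = n₀ + Σ ν·ξ):
  P: 742 − 1(111.3) − 1(92.75) = 538
  U: 2890 − 3(111.3) − 1(92.75) = 2463
  Q: 0 + 1(111.3) = 111.3
  R: 0 + 1(92.75) = 92.75

2460 kmol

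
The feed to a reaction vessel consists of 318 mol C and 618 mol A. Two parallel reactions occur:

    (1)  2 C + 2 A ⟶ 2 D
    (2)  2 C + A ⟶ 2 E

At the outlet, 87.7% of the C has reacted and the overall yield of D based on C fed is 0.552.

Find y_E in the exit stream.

0.146

Yield of D: 2ξ₁ / 318 = 0.552 → ξ₁ = 87.77 mol.
Conversion of C: 2ξ₁ + 2ξ₂ = 0.877 × 318 = 278.9 → ξ₂ = 51.68 mol.
Outlet amounts (n = n₀ + Σ ν·ξ):
  C: 318 − 2(87.77) − 2(51.68) = 39.11
  A: 618 − 2(87.77) − 1(51.68) = 390.8
  D: 0 + 2(87.77) = 175.5
  E: 0 + 2(51.68) = 103.4
Total out = 708.8 mol; y_E = 103.4 / 708.8 = 0.1458.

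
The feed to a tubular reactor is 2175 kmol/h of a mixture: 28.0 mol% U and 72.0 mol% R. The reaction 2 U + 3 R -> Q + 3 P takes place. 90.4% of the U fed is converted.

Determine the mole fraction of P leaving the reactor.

0.435

U reacted = 0.904 × 609 = 550.5 kmol/h; ν_U = −2, so ξ = 550.5/2 = 275.3 kmol/h.
Outlet amounts (n = n₀ + ν ξ):
  U: 609 − 2(275.3) = 58.46
  R: 1566 − 3(275.3) = 740.2
  Q: 0 + 1(275.3) = 275.3
  P: 0 + 3(275.3) = 825.8
Total out = 1900 kmol/h; y_P = 825.8 / 1900 = 0.4347.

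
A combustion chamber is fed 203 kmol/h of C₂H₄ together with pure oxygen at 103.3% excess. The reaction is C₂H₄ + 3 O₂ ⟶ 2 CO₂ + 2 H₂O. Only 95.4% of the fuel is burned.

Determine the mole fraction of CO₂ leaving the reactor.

0.269

Stoichiometric O₂ = 3 × 203 = 609 kmol/h; O₂ fed = 609 × 2.033 = 1238 kmol/h.
Fuel reacted = 0.954 × 203 → ξ = 193.7 kmol/h.
Outlet (n = n₀ + ν ξ):
  C₂H₄: 203 − 1(193.7) = 9.338
  O₂: 1238 − 3(193.7) = 657.1
  CO₂: 0 + 2(193.7) = 387.3
  H₂O: 0 + 2(193.7) = 387.3
Total out = 1441 kmol/h; y_CO₂ = 387.3 / 1441 = 0.2688.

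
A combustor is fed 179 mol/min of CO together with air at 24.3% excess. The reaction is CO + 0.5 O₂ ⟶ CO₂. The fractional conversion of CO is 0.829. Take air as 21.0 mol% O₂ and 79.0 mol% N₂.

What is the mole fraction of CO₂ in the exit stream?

Stoichiometric O₂ = 0.5 × 179 = 89.5 mol/min; O₂ fed = 89.5 × 1.243 = 111.2 mol/min.
N₂ fed = 111.2 × 79/21 = 418.5 mol/min.
Fuel reacted = 0.829 × 179 → ξ = 148.4 mol/min.
Outlet (n = n₀ + ν ξ):
  CO: 179 − 1(148.4) = 30.61
  O₂: 111.2 − 0.5(148.4) = 37.05
  N₂: 418.5 (inert)
  CO₂: 0 + 1(148.4) = 148.4
Total out = 634.6 mol/min; y_CO₂ = 148.4 / 634.6 = 0.2338.

0.234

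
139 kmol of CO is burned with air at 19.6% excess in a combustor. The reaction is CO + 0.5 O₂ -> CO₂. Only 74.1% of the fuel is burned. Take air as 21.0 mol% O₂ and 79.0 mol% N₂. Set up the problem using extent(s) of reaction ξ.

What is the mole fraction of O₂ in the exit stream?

0.0654

Stoichiometric O₂ = 0.5 × 139 = 69.5 kmol; O₂ fed = 69.5 × 1.196 = 83.12 kmol.
N₂ fed = 83.12 × 79/21 = 312.7 kmol.
Fuel reacted = 0.741 × 139 → ξ = 103 kmol.
Outlet (n = n₀ + ν ξ):
  CO: 139 − 1(103) = 36
  O₂: 83.12 − 0.5(103) = 31.62
  N₂: 312.7 (inert)
  CO₂: 0 + 1(103) = 103
Total out = 483.3 kmol; y_O₂ = 31.62 / 483.3 = 0.06543.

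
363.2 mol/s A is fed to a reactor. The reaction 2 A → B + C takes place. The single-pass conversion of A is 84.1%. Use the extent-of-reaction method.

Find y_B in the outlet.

0.42

A reacted = 0.841 × 363.2 = 305.5 mol/s; ν_A = −2, so ξ = 305.5/2 = 152.7 mol/s.
Outlet amounts (n = n₀ + ν ξ):
  A: 363.2 − 2(152.7) = 57.75
  B: 0 + 1(152.7) = 152.7
  C: 0 + 1(152.7) = 152.7
Total out = 363.2 mol/s; y_B = 152.7 / 363.2 = 0.4205.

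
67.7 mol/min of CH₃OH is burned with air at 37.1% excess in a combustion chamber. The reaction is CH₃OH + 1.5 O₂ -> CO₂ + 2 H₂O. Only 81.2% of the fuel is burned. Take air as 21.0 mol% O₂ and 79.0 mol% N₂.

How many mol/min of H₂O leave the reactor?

110 mol/min

Stoichiometric O₂ = 1.5 × 67.7 = 101.6 mol/min; O₂ fed = 101.6 × 1.371 = 139.2 mol/min.
N₂ fed = 139.2 × 79/21 = 523.8 mol/min.
Fuel reacted = 0.812 × 67.7 → ξ = 54.97 mol/min.
Outlet (n = n₀ + ν ξ):
  CH₃OH: 67.7 − 1(54.97) = 12.73
  O₂: 139.2 − 1.5(54.97) = 56.77
  N₂: 523.8 (inert)
  CO₂: 0 + 1(54.97) = 54.97
  H₂O: 0 + 2(54.97) = 109.9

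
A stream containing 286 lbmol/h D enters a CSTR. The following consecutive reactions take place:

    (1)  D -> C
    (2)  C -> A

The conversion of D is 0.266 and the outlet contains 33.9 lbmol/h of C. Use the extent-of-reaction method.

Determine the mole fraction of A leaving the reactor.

0.147

Conversion of D: D consumed = 1ξ₁ = 0.266 × 286 → ξ₁ = 76.08 lbmol/h.
C balance: n_C = 0 + 1ξ₁ − 1ξ₂ = 33.9 → ξ₂ = (1·76.08 − 33.9)/1 = 42.18 lbmol/h.
Outlet amounts (n = n₀ + Σ ν·ξ):
  D: 286 − 1(76.08) = 209.9
  C: 0 + 1(76.08) − 1(42.18) = 33.9
  A: 0 + 1(42.18) = 42.18
Total out = 286 lbmol/h; y_A = 42.18 / 286 = 0.1475.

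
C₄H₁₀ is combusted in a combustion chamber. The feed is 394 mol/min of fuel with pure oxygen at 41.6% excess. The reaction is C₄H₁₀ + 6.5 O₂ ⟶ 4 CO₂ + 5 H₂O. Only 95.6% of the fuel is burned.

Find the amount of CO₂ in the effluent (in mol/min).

1510 mol/min

Stoichiometric O₂ = 6.5 × 394 = 2561 mol/min; O₂ fed = 2561 × 1.416 = 3626 mol/min.
Fuel reacted = 0.956 × 394 → ξ = 376.7 mol/min.
Outlet (n = n₀ + ν ξ):
  C₄H₁₀: 394 − 1(376.7) = 17.34
  O₂: 3626 − 6.5(376.7) = 1178
  CO₂: 0 + 4(376.7) = 1507
  H₂O: 0 + 5(376.7) = 1883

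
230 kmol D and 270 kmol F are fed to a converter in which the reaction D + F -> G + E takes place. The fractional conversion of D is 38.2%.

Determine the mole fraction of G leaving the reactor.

D reacted = 0.382 × 230 = 87.86 kmol; ν_D = −1, so ξ = 87.86/1 = 87.86 kmol.
Outlet amounts (n = n₀ + ν ξ):
  D: 230 − 1(87.86) = 142.1
  F: 270 − 1(87.86) = 182.1
  G: 0 + 1(87.86) = 87.86
  E: 0 + 1(87.86) = 87.86
Total out = 500 kmol; y_G = 87.86 / 500 = 0.1757.

0.176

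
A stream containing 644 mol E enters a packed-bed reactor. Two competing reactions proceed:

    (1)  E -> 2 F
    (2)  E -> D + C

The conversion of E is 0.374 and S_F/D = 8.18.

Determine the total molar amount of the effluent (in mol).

Conversion of E: E consumed = 0.374 × 644 = 240.9 mol = 1ξ₁ + 1ξ₂.
Selectivity: 2ξ₁ / (1ξ₂) = 8.18 → ξ₁ = 4.09 ξ₂.
Substitute: (1·4.09 + 1) ξ₂ = 240.9 → ξ₂ = 47.32 mol, ξ₁ = 193.5 mol.
Outlet amounts (n = n₀ + Σ ν·ξ):
  E: 644 − 1(193.5) − 1(47.32) = 403.1
  F: 0 + 2(193.5) = 387.1
  D: 0 + 1(47.32) = 47.32
  C: 0 + 1(47.32) = 47.32
Total out = 403.1 + 387.1 + 47.32 + 47.32 = 884.9 mol.

885 mol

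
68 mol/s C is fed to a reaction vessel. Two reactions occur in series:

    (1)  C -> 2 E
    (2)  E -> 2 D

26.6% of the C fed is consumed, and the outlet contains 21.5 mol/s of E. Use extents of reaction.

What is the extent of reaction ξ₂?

ξ₂ = 14.7 mol/s

Conversion of C: C consumed = 1ξ₁ = 0.266 × 68 → ξ₁ = 18.09 mol/s.
E balance: n_E = 0 + 2ξ₁ − 1ξ₂ = 21.5 → ξ₂ = (2·18.09 − 21.5)/1 = 14.68 mol/s.
Outlet amounts (n = n₀ + Σ ν·ξ):
  C: 68 − 1(18.09) = 49.91
  E: 0 + 2(18.09) − 1(14.68) = 21.5
  D: 0 + 2(14.68) = 29.35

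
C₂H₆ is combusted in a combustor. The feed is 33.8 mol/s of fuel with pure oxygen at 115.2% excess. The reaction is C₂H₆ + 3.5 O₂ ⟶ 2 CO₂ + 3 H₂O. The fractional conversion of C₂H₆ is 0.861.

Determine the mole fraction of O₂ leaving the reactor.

Stoichiometric O₂ = 3.5 × 33.8 = 118.3 mol/s; O₂ fed = 118.3 × 2.152 = 254.6 mol/s.
Fuel reacted = 0.861 × 33.8 → ξ = 29.1 mol/s.
Outlet (n = n₀ + ν ξ):
  C₂H₆: 33.8 − 1(29.1) = 4.698
  O₂: 254.6 − 3.5(29.1) = 152.7
  CO₂: 0 + 2(29.1) = 58.2
  H₂O: 0 + 3(29.1) = 87.31
Total out = 302.9 mol/s; y_O₂ = 152.7 / 302.9 = 0.5042.

0.504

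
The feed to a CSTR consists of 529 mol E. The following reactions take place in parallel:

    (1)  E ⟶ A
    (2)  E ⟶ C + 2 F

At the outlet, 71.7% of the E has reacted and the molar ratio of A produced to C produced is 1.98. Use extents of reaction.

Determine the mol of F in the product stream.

Conversion of E: E consumed = 0.717 × 529 = 379.3 mol = 1ξ₁ + 1ξ₂.
Selectivity: 1ξ₁ / (1ξ₂) = 1.98 → ξ₁ = 1.98 ξ₂.
Substitute: (1·1.98 + 1) ξ₂ = 379.3 → ξ₂ = 127.3 mol, ξ₁ = 252 mol.
Outlet amounts (n = n₀ + Σ ν·ξ):
  E: 529 − 1(252) − 1(127.3) = 149.7
  A: 0 + 1(252) = 252
  C: 0 + 1(127.3) = 127.3
  F: 0 + 2(127.3) = 254.6

255 mol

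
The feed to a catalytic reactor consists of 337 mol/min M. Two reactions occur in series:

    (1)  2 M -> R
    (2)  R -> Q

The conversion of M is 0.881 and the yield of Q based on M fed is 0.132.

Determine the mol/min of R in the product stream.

104 mol/min

Conversion of M: M consumed = 2ξ₁ = 0.881 × 337 → ξ₁ = 148.4 mol/min.
Yield of Q: 1ξ₂ / 337 = 0.132 → ξ₂ = 44.48 mol/min.
Outlet amounts (n = n₀ + Σ ν·ξ):
  M: 337 − 2(148.4) = 40.1
  R: 0 + 1(148.4) − 1(44.48) = 104
  Q: 0 + 1(44.48) = 44.48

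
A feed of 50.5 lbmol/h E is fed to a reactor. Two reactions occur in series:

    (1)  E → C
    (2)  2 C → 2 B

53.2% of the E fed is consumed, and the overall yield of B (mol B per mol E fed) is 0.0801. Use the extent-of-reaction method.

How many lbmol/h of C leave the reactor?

Conversion of E: E consumed = 1ξ₁ = 0.532 × 50.5 → ξ₁ = 26.87 lbmol/h.
Yield of B: 2ξ₂ / 50.5 = 0.0801 → ξ₂ = 2.023 lbmol/h.
Outlet amounts (n = n₀ + Σ ν·ξ):
  E: 50.5 − 1(26.87) = 23.63
  C: 0 + 1(26.87) − 2(2.023) = 22.82
  B: 0 + 2(2.023) = 4.045

22.8 lbmol/h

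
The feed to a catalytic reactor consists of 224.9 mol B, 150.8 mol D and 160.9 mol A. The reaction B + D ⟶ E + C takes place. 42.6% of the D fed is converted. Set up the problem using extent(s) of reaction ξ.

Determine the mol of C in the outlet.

D reacted = 0.426 × 150.8 = 64.24 mol; ν_D = −1, so ξ = 64.24/1 = 64.24 mol.
Outlet amounts (n = n₀ + ν ξ):
  B: 224.9 − 1(64.24) = 160.7
  D: 150.8 − 1(64.24) = 86.56
  E: 0 + 1(64.24) = 64.24
  C: 0 + 1(64.24) = 64.24
  A: 160.9 (inert)

64.2 mol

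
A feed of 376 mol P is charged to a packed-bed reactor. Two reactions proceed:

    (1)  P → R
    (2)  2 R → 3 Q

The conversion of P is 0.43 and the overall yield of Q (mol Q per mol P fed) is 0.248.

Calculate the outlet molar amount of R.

99.5 mol

Conversion of P: P consumed = 1ξ₁ = 0.43 × 376 → ξ₁ = 161.7 mol.
Yield of Q: 3ξ₂ / 376 = 0.248 → ξ₂ = 31.08 mol.
Outlet amounts (n = n₀ + Σ ν·ξ):
  P: 376 − 1(161.7) = 214.3
  R: 0 + 1(161.7) − 2(31.08) = 99.51
  Q: 0 + 3(31.08) = 93.25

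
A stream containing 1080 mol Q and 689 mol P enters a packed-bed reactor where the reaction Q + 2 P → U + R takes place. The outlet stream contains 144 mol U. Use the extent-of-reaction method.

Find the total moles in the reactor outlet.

1620 mol

For U: n = n₀ + 1ξ → 144 = 0 + 1ξ, giving ξ = 144 mol.
Outlet amounts (n = n₀ + ν ξ):
  Q: 1080 − 1(144) = 936
  P: 689 − 2(144) = 401
  U: 0 + 1(144) = 144
  R: 0 + 1(144) = 144
Total out = 936 + 401 + 144 + 144 = 1625 mol.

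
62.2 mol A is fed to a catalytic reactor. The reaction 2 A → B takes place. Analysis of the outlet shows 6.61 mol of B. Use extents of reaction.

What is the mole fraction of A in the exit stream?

0.881

For B: n = n₀ + 1ξ → 6.61 = 0 + 1ξ, giving ξ = 6.61 mol.
Outlet amounts (n = n₀ + ν ξ):
  A: 62.2 − 2(6.61) = 48.98
  B: 0 + 1(6.61) = 6.61
Total out = 55.59 mol; y_A = 48.98 / 55.59 = 0.8811.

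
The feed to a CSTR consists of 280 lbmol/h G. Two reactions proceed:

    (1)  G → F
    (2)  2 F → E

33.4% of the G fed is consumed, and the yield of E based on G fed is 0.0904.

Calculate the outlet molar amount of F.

42.9 lbmol/h

Conversion of G: G consumed = 1ξ₁ = 0.334 × 280 → ξ₁ = 93.52 lbmol/h.
Yield of E: 1ξ₂ / 280 = 0.0904 → ξ₂ = 25.31 lbmol/h.
Outlet amounts (n = n₀ + Σ ν·ξ):
  G: 280 − 1(93.52) = 186.5
  F: 0 + 1(93.52) − 2(25.31) = 42.9
  E: 0 + 1(25.31) = 25.31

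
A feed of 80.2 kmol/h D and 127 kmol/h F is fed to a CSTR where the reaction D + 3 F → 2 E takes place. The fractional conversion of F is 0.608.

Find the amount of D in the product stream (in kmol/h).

F reacted = 0.608 × 127 = 77.22 kmol/h; ν_F = −3, so ξ = 77.22/3 = 25.74 kmol/h.
Outlet amounts (n = n₀ + ν ξ):
  D: 80.2 − 1(25.74) = 54.46
  F: 127 − 3(25.74) = 49.78
  E: 0 + 2(25.74) = 51.48

54.5 kmol/h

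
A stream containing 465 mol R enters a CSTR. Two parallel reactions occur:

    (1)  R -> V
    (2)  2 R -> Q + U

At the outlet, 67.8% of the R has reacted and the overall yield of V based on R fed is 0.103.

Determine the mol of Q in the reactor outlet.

Yield of V: 1ξ₁ / 465 = 0.103 → ξ₁ = 47.89 mol.
Conversion of R: 1ξ₁ + 2ξ₂ = 0.678 × 465 = 315.3 → ξ₂ = 133.7 mol.
Outlet amounts (n = n₀ + Σ ν·ξ):
  R: 465 − 1(47.89) − 2(133.7) = 149.7
  V: 0 + 1(47.89) = 47.89
  Q: 0 + 1(133.7) = 133.7
  U: 0 + 1(133.7) = 133.7

134 mol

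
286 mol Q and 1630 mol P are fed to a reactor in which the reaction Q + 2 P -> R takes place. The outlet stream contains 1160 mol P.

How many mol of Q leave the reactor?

51 mol

For P: n = n₀ − 2ξ → 1160 = 1630 − 2ξ, giving ξ = 235 mol.
Outlet amounts (n = n₀ + ν ξ):
  Q: 286 − 1(235) = 51
  P: 1630 − 2(235) = 1160
  R: 0 + 1(235) = 235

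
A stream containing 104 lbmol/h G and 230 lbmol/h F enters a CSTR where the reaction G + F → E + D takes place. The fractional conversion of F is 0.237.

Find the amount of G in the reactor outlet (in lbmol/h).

F reacted = 0.237 × 230 = 54.51 lbmol/h; ν_F = −1, so ξ = 54.51/1 = 54.51 lbmol/h.
Outlet amounts (n = n₀ + ν ξ):
  G: 104 − 1(54.51) = 49.49
  F: 230 − 1(54.51) = 175.5
  E: 0 + 1(54.51) = 54.51
  D: 0 + 1(54.51) = 54.51

49.5 lbmol/h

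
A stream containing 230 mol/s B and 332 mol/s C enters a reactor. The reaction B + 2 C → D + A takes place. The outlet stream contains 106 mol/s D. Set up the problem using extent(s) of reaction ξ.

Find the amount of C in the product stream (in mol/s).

120 mol/s

For D: n = n₀ + 1ξ → 106 = 0 + 1ξ, giving ξ = 106 mol/s.
Outlet amounts (n = n₀ + ν ξ):
  B: 230 − 1(106) = 124
  C: 332 − 2(106) = 120
  D: 0 + 1(106) = 106
  A: 0 + 1(106) = 106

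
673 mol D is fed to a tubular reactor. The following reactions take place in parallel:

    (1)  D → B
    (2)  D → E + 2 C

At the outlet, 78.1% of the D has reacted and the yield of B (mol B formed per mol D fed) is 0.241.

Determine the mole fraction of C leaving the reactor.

0.519

Yield of B: 1ξ₁ / 673 = 0.241 → ξ₁ = 162.2 mol.
Conversion of D: 1ξ₁ + 1ξ₂ = 0.781 × 673 = 525.6 → ξ₂ = 363.4 mol.
Outlet amounts (n = n₀ + Σ ν·ξ):
  D: 673 − 1(162.2) − 1(363.4) = 147.4
  B: 0 + 1(162.2) = 162.2
  E: 0 + 1(363.4) = 363.4
  C: 0 + 2(363.4) = 726.8
Total out = 1400 mol; y_C = 726.8 / 1400 = 0.5192.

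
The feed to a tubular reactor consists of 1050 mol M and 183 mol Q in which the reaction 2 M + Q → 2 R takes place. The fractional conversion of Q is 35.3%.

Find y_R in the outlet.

Q reacted = 0.353 × 183 = 64.6 mol; ν_Q = −1, so ξ = 64.6/1 = 64.6 mol.
Outlet amounts (n = n₀ + ν ξ):
  M: 1050 − 2(64.6) = 920.8
  Q: 183 − 1(64.6) = 118.4
  R: 0 + 2(64.6) = 129.2
Total out = 1168 mol; y_R = 129.2 / 1168 = 0.1106.

0.111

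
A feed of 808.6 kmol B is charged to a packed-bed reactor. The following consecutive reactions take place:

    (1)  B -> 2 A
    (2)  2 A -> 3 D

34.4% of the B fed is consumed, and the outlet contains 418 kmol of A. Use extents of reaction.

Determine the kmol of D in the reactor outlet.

Conversion of B: B consumed = 1ξ₁ = 0.344 × 808.6 → ξ₁ = 278.2 kmol.
A balance: n_A = 0 + 2ξ₁ − 2ξ₂ = 418 → ξ₂ = (2·278.2 − 418)/2 = 69.16 kmol.
Outlet amounts (n = n₀ + Σ ν·ξ):
  B: 808.6 − 1(278.2) = 530.4
  A: 0 + 2(278.2) − 2(69.16) = 418
  D: 0 + 3(69.16) = 207.5

207 kmol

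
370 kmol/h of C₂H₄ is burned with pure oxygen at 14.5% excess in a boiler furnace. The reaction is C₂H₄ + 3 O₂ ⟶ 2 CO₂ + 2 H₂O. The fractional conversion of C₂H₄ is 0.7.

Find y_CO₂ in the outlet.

0.316

Stoichiometric O₂ = 3 × 370 = 1110 kmol/h; O₂ fed = 1110 × 1.145 = 1271 kmol/h.
Fuel reacted = 0.7 × 370 → ξ = 259 kmol/h.
Outlet (n = n₀ + ν ξ):
  C₂H₄: 370 − 1(259) = 111
  O₂: 1271 − 3(259) = 494
  CO₂: 0 + 2(259) = 518
  H₂O: 0 + 2(259) = 518
Total out = 1641 kmol/h; y_CO₂ = 518 / 1641 = 0.3157.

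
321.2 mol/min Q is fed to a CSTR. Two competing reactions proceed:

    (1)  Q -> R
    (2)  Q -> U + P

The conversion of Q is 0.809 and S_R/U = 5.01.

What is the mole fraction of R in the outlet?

Conversion of Q: Q consumed = 0.809 × 321.2 = 259.9 mol/min = 1ξ₁ + 1ξ₂.
Selectivity: 1ξ₁ / (1ξ₂) = 5.01 → ξ₁ = 5.01 ξ₂.
Substitute: (1·5.01 + 1) ξ₂ = 259.9 → ξ₂ = 43.24 mol/min, ξ₁ = 216.6 mol/min.
Outlet amounts (n = n₀ + Σ ν·ξ):
  Q: 321.2 − 1(216.6) − 1(43.24) = 61.35
  R: 0 + 1(216.6) = 216.6
  U: 0 + 1(43.24) = 43.24
  P: 0 + 1(43.24) = 43.24
Total out = 364.4 mol/min; y_R = 216.6 / 364.4 = 0.5944.

0.594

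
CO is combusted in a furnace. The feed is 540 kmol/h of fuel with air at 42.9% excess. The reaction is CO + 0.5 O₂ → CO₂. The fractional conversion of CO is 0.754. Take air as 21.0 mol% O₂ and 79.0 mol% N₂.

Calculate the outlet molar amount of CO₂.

407 kmol/h

Stoichiometric O₂ = 0.5 × 540 = 270 kmol/h; O₂ fed = 270 × 1.429 = 385.8 kmol/h.
N₂ fed = 385.8 × 79/21 = 1451 kmol/h.
Fuel reacted = 0.754 × 540 → ξ = 407.2 kmol/h.
Outlet (n = n₀ + ν ξ):
  CO: 540 − 1(407.2) = 132.8
  O₂: 385.8 − 0.5(407.2) = 182.3
  N₂: 1451 (inert)
  CO₂: 0 + 1(407.2) = 407.2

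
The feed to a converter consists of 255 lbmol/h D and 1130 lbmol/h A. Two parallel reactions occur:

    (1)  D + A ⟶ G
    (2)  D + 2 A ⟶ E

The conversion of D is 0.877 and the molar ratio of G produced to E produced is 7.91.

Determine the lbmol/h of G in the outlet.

199 lbmol/h

Conversion of D: D consumed = 0.877 × 255 = 223.6 lbmol/h = 1ξ₁ + 1ξ₂.
Selectivity: 1ξ₁ / (1ξ₂) = 7.91 → ξ₁ = 7.91 ξ₂.
Substitute: (1·7.91 + 1) ξ₂ = 223.6 → ξ₂ = 25.1 lbmol/h, ξ₁ = 198.5 lbmol/h.
Outlet amounts (n = n₀ + Σ ν·ξ):
  D: 255 − 1(198.5) − 1(25.1) = 31.37
  A: 1130 − 1(198.5) − 2(25.1) = 881.3
  G: 0 + 1(198.5) = 198.5
  E: 0 + 1(25.1) = 25.1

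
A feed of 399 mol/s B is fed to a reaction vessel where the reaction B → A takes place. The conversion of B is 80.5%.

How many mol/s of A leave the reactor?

321 mol/s

B reacted = 0.805 × 399 = 321.2 mol/s; ν_B = −1, so ξ = 321.2/1 = 321.2 mol/s.
Outlet amounts (n = n₀ + ν ξ):
  B: 399 − 1(321.2) = 77.81
  A: 0 + 1(321.2) = 321.2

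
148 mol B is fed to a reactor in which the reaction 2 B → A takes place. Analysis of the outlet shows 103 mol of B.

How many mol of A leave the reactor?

For B: n = n₀ − 2ξ → 103 = 148 − 2ξ, giving ξ = 22.5 mol.
Outlet amounts (n = n₀ + ν ξ):
  B: 148 − 2(22.5) = 103
  A: 0 + 1(22.5) = 22.5

22.5 mol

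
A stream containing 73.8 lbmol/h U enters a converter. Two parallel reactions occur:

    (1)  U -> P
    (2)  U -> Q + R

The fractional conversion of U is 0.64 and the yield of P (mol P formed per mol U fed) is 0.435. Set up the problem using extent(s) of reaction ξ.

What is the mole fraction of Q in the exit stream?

0.17

Yield of P: 1ξ₁ / 73.8 = 0.435 → ξ₁ = 32.1 lbmol/h.
Conversion of U: 1ξ₁ + 1ξ₂ = 0.64 × 73.8 = 47.23 → ξ₂ = 15.13 lbmol/h.
Outlet amounts (n = n₀ + Σ ν·ξ):
  U: 73.8 − 1(32.1) − 1(15.13) = 26.57
  P: 0 + 1(32.1) = 32.1
  Q: 0 + 1(15.13) = 15.13
  R: 0 + 1(15.13) = 15.13
Total out = 88.93 lbmol/h; y_Q = 15.13 / 88.93 = 0.1701.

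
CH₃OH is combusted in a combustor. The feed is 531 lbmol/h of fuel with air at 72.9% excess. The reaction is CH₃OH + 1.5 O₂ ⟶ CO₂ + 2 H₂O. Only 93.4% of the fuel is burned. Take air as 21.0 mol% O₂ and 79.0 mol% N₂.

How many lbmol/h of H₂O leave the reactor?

992 lbmol/h

Stoichiometric O₂ = 1.5 × 531 = 796.5 lbmol/h; O₂ fed = 796.5 × 1.729 = 1377 lbmol/h.
N₂ fed = 1377 × 79/21 = 5181 lbmol/h.
Fuel reacted = 0.934 × 531 → ξ = 496 lbmol/h.
Outlet (n = n₀ + ν ξ):
  CH₃OH: 531 − 1(496) = 35.05
  O₂: 1377 − 1.5(496) = 633.2
  N₂: 5181 (inert)
  CO₂: 0 + 1(496) = 496
  H₂O: 0 + 2(496) = 991.9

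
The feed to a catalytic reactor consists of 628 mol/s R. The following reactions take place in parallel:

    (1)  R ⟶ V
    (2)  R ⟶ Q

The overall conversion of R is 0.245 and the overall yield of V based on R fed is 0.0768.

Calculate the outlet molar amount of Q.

Yield of V: 1ξ₁ / 628 = 0.0768 → ξ₁ = 48.23 mol/s.
Conversion of R: 1ξ₁ + 1ξ₂ = 0.245 × 628 = 153.9 → ξ₂ = 105.6 mol/s.
Outlet amounts (n = n₀ + Σ ν·ξ):
  R: 628 − 1(48.23) − 1(105.6) = 474.1
  V: 0 + 1(48.23) = 48.23
  Q: 0 + 1(105.6) = 105.6

106 mol/s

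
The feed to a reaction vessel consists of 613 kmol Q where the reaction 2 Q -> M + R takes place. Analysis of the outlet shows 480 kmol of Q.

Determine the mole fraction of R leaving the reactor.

For Q: n = n₀ − 2ξ → 480 = 613 − 2ξ, giving ξ = 66.5 kmol.
Outlet amounts (n = n₀ + ν ξ):
  Q: 613 − 2(66.5) = 480
  M: 0 + 1(66.5) = 66.5
  R: 0 + 1(66.5) = 66.5
Total out = 613 kmol; y_R = 66.5 / 613 = 0.1085.

0.108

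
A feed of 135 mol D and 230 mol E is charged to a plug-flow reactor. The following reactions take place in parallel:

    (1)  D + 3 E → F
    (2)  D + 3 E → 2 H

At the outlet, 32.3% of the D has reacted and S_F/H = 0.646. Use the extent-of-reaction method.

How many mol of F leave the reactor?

Conversion of D: D consumed = 0.323 × 135 = 43.61 mol = 1ξ₁ + 1ξ₂.
Selectivity: 1ξ₁ / (2ξ₂) = 0.646 → ξ₁ = 1.292 ξ₂.
Substitute: (1·1.292 + 1) ξ₂ = 43.61 → ξ₂ = 19.02 mol, ξ₁ = 24.58 mol.
Outlet amounts (n = n₀ + Σ ν·ξ):
  D: 135 − 1(24.58) − 1(19.02) = 91.39
  E: 230 − 3(24.58) − 3(19.02) = 99.18
  F: 0 + 1(24.58) = 24.58
  H: 0 + 2(19.02) = 38.05

24.6 mol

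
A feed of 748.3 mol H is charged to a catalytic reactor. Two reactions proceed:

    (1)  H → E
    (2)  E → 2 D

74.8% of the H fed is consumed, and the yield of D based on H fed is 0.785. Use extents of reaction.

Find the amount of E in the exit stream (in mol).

Conversion of H: H consumed = 1ξ₁ = 0.748 × 748.3 → ξ₁ = 559.7 mol.
Yield of D: 2ξ₂ / 748.3 = 0.785 → ξ₂ = 293.7 mol.
Outlet amounts (n = n₀ + Σ ν·ξ):
  H: 748.3 − 1(559.7) = 188.6
  E: 0 + 1(559.7) − 1(293.7) = 266
  D: 0 + 2(293.7) = 587.4

266 mol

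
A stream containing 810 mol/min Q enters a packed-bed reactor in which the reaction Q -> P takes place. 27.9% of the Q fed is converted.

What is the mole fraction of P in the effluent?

0.279

Q reacted = 0.279 × 810 = 226 mol/min; ν_Q = −1, so ξ = 226/1 = 226 mol/min.
Outlet amounts (n = n₀ + ν ξ):
  Q: 810 − 1(226) = 584
  P: 0 + 1(226) = 226
Total out = 810 mol/min; y_P = 226 / 810 = 0.279.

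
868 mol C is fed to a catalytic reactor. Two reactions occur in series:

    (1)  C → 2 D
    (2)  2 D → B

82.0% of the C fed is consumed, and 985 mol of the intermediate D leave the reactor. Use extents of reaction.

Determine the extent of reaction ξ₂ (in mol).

ξ₂ = 219 mol

Conversion of C: C consumed = 1ξ₁ = 0.82 × 868 → ξ₁ = 711.8 mol.
D balance: n_D = 0 + 2ξ₁ − 2ξ₂ = 985 → ξ₂ = (2·711.8 − 985)/2 = 219.3 mol.
Outlet amounts (n = n₀ + Σ ν·ξ):
  C: 868 − 1(711.8) = 156.2
  D: 0 + 2(711.8) − 2(219.3) = 985
  B: 0 + 1(219.3) = 219.3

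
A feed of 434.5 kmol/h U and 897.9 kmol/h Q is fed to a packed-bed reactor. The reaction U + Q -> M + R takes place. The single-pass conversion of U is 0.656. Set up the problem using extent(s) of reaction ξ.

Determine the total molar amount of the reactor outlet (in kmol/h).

U reacted = 0.656 × 434.5 = 285 kmol/h; ν_U = −1, so ξ = 285/1 = 285 kmol/h.
Outlet amounts (n = n₀ + ν ξ):
  U: 434.5 − 1(285) = 149.5
  Q: 897.9 − 1(285) = 612.9
  M: 0 + 1(285) = 285
  R: 0 + 1(285) = 285
Total out = 149.5 + 612.9 + 285 + 285 = 1332 kmol/h.

1330 kmol/h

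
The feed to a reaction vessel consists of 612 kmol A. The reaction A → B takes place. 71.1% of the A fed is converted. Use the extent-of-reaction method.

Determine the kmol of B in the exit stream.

435 kmol

A reacted = 0.711 × 612 = 435.1 kmol; ν_A = −1, so ξ = 435.1/1 = 435.1 kmol.
Outlet amounts (n = n₀ + ν ξ):
  A: 612 − 1(435.1) = 176.9
  B: 0 + 1(435.1) = 435.1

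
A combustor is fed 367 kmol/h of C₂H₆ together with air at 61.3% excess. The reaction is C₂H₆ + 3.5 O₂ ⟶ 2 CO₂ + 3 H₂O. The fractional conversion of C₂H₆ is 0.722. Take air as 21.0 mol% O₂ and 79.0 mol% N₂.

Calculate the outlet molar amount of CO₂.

Stoichiometric O₂ = 3.5 × 367 = 1284 kmol/h; O₂ fed = 1284 × 1.613 = 2072 kmol/h.
N₂ fed = 2072 × 79/21 = 7794 kmol/h.
Fuel reacted = 0.722 × 367 → ξ = 265 kmol/h.
Outlet (n = n₀ + ν ξ):
  C₂H₆: 367 − 1(265) = 102
  O₂: 2072 − 3.5(265) = 1144
  N₂: 7794 (inert)
  CO₂: 0 + 2(265) = 529.9
  H₂O: 0 + 3(265) = 794.9

530 kmol/h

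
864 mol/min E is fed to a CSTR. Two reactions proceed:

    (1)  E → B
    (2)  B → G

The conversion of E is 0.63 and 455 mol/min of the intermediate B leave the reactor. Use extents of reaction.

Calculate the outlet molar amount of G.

89.3 mol/min

Conversion of E: E consumed = 1ξ₁ = 0.63 × 864 → ξ₁ = 544.3 mol/min.
B balance: n_B = 0 + 1ξ₁ − 1ξ₂ = 455 → ξ₂ = (1·544.3 − 455)/1 = 89.32 mol/min.
Outlet amounts (n = n₀ + Σ ν·ξ):
  E: 864 − 1(544.3) = 319.7
  B: 0 + 1(544.3) − 1(89.32) = 455
  G: 0 + 1(89.32) = 89.32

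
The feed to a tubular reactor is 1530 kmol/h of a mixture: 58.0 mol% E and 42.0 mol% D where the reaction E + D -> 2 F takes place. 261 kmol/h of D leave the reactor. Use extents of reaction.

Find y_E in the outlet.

0.331

For D: n = n₀ − 1ξ → 261 = 642.6 − 1ξ, giving ξ = 381.6 kmol/h.
Outlet amounts (n = n₀ + ν ξ):
  E: 887.4 − 1(381.6) = 505.8
  D: 642.6 − 1(381.6) = 261
  F: 0 + 2(381.6) = 763.2
Total out = 1530 kmol/h; y_E = 505.8 / 1530 = 0.3306.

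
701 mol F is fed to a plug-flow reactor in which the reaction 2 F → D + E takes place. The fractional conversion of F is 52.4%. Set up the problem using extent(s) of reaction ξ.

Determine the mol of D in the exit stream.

F reacted = 0.524 × 701 = 367.3 mol; ν_F = −2, so ξ = 367.3/2 = 183.7 mol.
Outlet amounts (n = n₀ + ν ξ):
  F: 701 − 2(183.7) = 333.7
  D: 0 + 1(183.7) = 183.7
  E: 0 + 1(183.7) = 183.7

184 mol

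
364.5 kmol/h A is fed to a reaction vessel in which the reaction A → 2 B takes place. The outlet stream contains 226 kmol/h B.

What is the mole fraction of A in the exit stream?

For B: n = n₀ + 2ξ → 226 = 0 + 2ξ, giving ξ = 113 kmol/h.
Outlet amounts (n = n₀ + ν ξ):
  A: 364.5 − 1(113) = 251.5
  B: 0 + 2(113) = 226
Total out = 477.5 kmol/h; y_A = 251.5 / 477.5 = 0.5267.

0.527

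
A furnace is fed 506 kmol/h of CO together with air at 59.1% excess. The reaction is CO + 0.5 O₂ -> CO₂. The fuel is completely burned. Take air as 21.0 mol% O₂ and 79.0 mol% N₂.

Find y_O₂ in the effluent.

0.0689

Stoichiometric O₂ = 0.5 × 506 = 253 kmol/h; O₂ fed = 253 × 1.591 = 402.5 kmol/h.
N₂ fed = 402.5 × 79/21 = 1514 kmol/h.
Fuel reacted = 1 × 506 → ξ = 506 kmol/h.
Outlet (n = n₀ + ν ξ):
  CO: 506 − 1(506) = 0
  O₂: 402.5 − 0.5(506) = 149.5
  N₂: 1514 (inert)
  CO₂: 0 + 1(506) = 506
Total out = 2170 kmol/h; y_O₂ = 149.5 / 2170 = 0.06891.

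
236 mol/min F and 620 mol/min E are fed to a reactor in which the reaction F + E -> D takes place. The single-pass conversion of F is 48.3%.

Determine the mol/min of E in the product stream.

F reacted = 0.483 × 236 = 114 mol/min; ν_F = −1, so ξ = 114/1 = 114 mol/min.
Outlet amounts (n = n₀ + ν ξ):
  F: 236 − 1(114) = 122
  E: 620 − 1(114) = 506
  D: 0 + 1(114) = 114

506 mol/min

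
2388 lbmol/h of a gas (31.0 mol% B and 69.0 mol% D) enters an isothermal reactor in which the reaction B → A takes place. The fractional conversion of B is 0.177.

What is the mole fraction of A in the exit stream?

B reacted = 0.177 × 740.3 = 131 lbmol/h; ν_B = −1, so ξ = 131/1 = 131 lbmol/h.
Outlet amounts (n = n₀ + ν ξ):
  B: 740.3 − 1(131) = 609.3
  A: 0 + 1(131) = 131
  D: 1648 (inert)
Total out = 2388 lbmol/h; y_A = 131 / 2388 = 0.05487.

0.0549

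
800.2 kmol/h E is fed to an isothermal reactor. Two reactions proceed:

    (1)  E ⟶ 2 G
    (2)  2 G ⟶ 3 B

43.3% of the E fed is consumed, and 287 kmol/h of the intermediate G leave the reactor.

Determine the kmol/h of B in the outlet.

Conversion of E: E consumed = 1ξ₁ = 0.433 × 800.2 → ξ₁ = 346.5 kmol/h.
G balance: n_G = 0 + 2ξ₁ − 2ξ₂ = 287 → ξ₂ = (2·346.5 − 287)/2 = 203 kmol/h.
Outlet amounts (n = n₀ + Σ ν·ξ):
  E: 800.2 − 1(346.5) = 453.7
  G: 0 + 2(346.5) − 2(203) = 287
  B: 0 + 3(203) = 609

609 kmol/h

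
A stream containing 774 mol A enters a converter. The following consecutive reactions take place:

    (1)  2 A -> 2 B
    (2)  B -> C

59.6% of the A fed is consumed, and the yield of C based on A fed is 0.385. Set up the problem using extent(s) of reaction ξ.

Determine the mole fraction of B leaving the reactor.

Conversion of A: A consumed = 2ξ₁ = 0.596 × 774 → ξ₁ = 230.7 mol.
Yield of C: 1ξ₂ / 774 = 0.385 → ξ₂ = 298 mol.
Outlet amounts (n = n₀ + Σ ν·ξ):
  A: 774 − 2(230.7) = 312.7
  B: 0 + 2(230.7) − 1(298) = 163.3
  C: 0 + 1(298) = 298
Total out = 774 mol; y_B = 163.3 / 774 = 0.211.

0.211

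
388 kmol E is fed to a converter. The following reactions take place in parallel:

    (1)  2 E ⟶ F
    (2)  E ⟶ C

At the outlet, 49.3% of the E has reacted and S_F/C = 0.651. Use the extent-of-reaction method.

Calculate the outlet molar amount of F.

Conversion of E: E consumed = 0.493 × 388 = 191.3 kmol = 2ξ₁ + 1ξ₂.
Selectivity: 1ξ₁ / (1ξ₂) = 0.651 → ξ₁ = 0.651 ξ₂.
Substitute: (2·0.651 + 1) ξ₂ = 191.3 → ξ₂ = 83.09 kmol, ξ₁ = 54.09 kmol.
Outlet amounts (n = n₀ + Σ ν·ξ):
  E: 388 − 2(54.09) − 1(83.09) = 196.7
  F: 0 + 1(54.09) = 54.09
  C: 0 + 1(83.09) = 83.09

54.1 kmol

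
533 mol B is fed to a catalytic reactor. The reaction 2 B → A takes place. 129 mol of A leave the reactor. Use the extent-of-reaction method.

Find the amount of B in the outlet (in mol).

275 mol

For A: n = n₀ + 1ξ → 129 = 0 + 1ξ, giving ξ = 129 mol.
Outlet amounts (n = n₀ + ν ξ):
  B: 533 − 2(129) = 275
  A: 0 + 1(129) = 129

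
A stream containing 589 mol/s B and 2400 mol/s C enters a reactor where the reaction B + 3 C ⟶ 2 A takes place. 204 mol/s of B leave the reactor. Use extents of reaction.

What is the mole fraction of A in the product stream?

0.347

For B: n = n₀ − 1ξ → 204 = 589 − 1ξ, giving ξ = 385 mol/s.
Outlet amounts (n = n₀ + ν ξ):
  B: 589 − 1(385) = 204
  C: 2400 − 3(385) = 1245
  A: 0 + 2(385) = 770
Total out = 2219 mol/s; y_A = 770 / 2219 = 0.347.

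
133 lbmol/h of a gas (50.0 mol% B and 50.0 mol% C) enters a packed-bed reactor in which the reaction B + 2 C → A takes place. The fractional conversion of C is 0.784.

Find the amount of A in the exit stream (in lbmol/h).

26.1 lbmol/h

C reacted = 0.784 × 66.5 = 52.14 lbmol/h; ν_C = −2, so ξ = 52.14/2 = 26.07 lbmol/h.
Outlet amounts (n = n₀ + ν ξ):
  B: 66.5 − 1(26.07) = 40.43
  C: 66.5 − 2(26.07) = 14.36
  A: 0 + 1(26.07) = 26.07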